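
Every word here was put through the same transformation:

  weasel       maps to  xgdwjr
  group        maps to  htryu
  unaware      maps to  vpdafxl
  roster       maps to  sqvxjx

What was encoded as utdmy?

In weasel: w→x is +1, e→g is +2, a→d is +3, s→w is +4 — the shift increases by 1 each position. The shift increases by 1 at each position, starting from +1: 1, 2, 3, ….
Undoing it on utdmy: u−1=t, t−2=r, d−3=a, m−4=i, y−5=t.

trait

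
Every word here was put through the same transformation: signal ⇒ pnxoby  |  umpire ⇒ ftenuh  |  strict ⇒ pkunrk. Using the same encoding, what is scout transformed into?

s(18)→p(15) and i(8)→n(13) fit y≡21x+1 (mod 26); the inverse of 21 mod 26 is 5. Treating letters as 0–25, the rule is x ↦ 21x + 1 (mod 26).
Applying it to scout: s(18)→21·18+1≡15=p; c(2)→21·2+1≡17=r; o(14)→21·14+1≡9=j; u(20)→21·20+1≡5=f; t(19)→21·19+1≡10=k (all mod 26).

prjfk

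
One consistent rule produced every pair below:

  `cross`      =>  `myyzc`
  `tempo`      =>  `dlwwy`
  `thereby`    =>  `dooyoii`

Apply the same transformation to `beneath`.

llxlkar

Shifts by position in cross: pos 0: c→m (+10), pos 1: r→y (+7), pos 2: o→y (+10), pos 3: s→z (+7) — repeating every 2. The shifts repeat in a cycle of length 2: positions 0,1,… shift by +10, +7, then the pattern repeats.
Applying it to beneath: b+10=l, e+7=l, n+10=x, e+7=l, a+10=k, t+7=a, h+10=r.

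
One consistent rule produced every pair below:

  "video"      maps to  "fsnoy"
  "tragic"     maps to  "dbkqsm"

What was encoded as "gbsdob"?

writer

Compare letters: v→f is +10, i→s is +10, d→n is +10 — a constant shift. This is a Caesar cipher with shift 10.
Decoding gbsdob: g−10=w, b−10=r, s−10=i, d−10=t, o−10=e, b−10=r.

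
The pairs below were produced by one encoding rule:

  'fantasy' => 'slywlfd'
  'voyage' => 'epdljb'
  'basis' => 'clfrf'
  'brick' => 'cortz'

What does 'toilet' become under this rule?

wprqbw

f(5)→s(18) and a(0)→l(11) fit y≡17x+11 (mod 26); the inverse of 17 mod 26 is 23. This is an affine cipher: with a=0,…,z=25, each position x becomes (17x+11) mod 26.
For toilet: t(19)→17·19+11≡22=w; o(14)→17·14+11≡15=p; i(8)→17·8+11≡17=r; l(11)→17·11+11≡16=q; e(4)→17·4+11≡1=b; t(19)→17·19+11≡22=w (all mod 26).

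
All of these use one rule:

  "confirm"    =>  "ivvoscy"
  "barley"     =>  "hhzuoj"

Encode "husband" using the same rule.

In confirm: c→i is +6, o→v is +7, n→v is +8, f→o is +9 — the shift increases by 1 each position. The shift increases by 1 at each position, starting from +6: 6, 7, 8, ….
On husband: h+6=n, u+7=b, s+8=a, b+9=k, a+10=k, n+11=y, d+12=p.

nbakkyp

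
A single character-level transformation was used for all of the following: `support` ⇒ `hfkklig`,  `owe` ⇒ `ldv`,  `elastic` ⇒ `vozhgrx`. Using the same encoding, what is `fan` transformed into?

uzm

Letters are reflected about the middle of the alphabet (position → 25−position): Atbash.
Applying it to fan: f↔u, a↔z, n↔m.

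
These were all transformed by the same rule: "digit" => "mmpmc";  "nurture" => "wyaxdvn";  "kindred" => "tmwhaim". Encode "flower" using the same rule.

Shifts by position in digit: pos 0: d→m (+9), pos 1: i→m (+4), pos 2: g→p (+9), pos 3: i→m (+4) — repeating every 2. A repeating key of period 2 is used — shifts +9, +4 over and over.
On flower: f+9=o, l+4=p, o+9=x, w+4=a, e+9=n, r+4=v.

opxanv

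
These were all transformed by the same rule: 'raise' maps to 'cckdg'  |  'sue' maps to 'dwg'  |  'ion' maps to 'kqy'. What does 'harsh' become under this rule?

The shift depends on letter class: consonant r→c is +11, but vowel a→c is +2. Two shifts are in play — +2 for a/e/i/o/u, +11 for every other letter.
On harsh: h(cons)+11=s, a(vowel)+2=c, r(cons)+11=c, s(cons)+11=d, h(cons)+11=s.

sccds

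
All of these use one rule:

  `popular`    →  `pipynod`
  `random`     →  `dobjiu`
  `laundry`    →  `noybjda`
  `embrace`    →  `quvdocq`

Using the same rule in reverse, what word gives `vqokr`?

p(15)→p(15) and o(14)→i(8) fit y≡7x+14 (mod 26); the inverse of 7 mod 26 is 15. This is an affine cipher: with a=0,…,z=25, each position x becomes (7x+14) mod 26.
Undoing it on vqokr: v(21)→15·(21−14)≡1=b; q(16)→15·(16−14)≡4=e; o(14)→15·(14−14)≡0=a; k(10)→15·(10−14)≡18=s; r(17)→15·(17−14)≡19=t (all mod 26).

beast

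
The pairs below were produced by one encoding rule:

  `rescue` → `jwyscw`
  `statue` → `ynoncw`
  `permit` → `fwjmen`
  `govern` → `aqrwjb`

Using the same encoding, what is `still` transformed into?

Each letter's alphabet position (a=0..z=25) is mapped through 15·x+14 mod 26 — an affine cipher.
For still: s(18)→15·18+14≡24=y; t(19)→15·19+14≡13=n; i(8)→15·8+14≡4=e; l(11)→15·11+14≡23=x; l(11)→15·11+14≡23=x (all mod 26).

ynexx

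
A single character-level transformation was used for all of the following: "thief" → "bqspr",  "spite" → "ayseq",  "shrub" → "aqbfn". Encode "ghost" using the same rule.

oqydf

The shift increases by 1 at each position, starting from +8: 8, 9, 10, ….
Applying it to ghost: g+8=o, h+9=q, o+10=y, s+11=d, t+12=f.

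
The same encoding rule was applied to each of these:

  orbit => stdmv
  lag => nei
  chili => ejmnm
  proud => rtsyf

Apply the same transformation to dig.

fmi

The shift depends on letter class: consonant r→t is +2, but vowel o→s is +4. Two shifts are in play — +4 for a/e/i/o/u, +2 for every other letter.
On dig: d(cons)+2=f, i(vowel)+4=m, g(cons)+2=i.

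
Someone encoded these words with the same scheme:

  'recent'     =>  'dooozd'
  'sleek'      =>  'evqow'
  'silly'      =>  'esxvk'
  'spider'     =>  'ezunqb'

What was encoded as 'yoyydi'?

Shifts by position in recent: pos 0: r→d (+12), pos 1: e→o (+10), pos 2: c→o (+12), pos 3: e→o (+10) — repeating every 2. A repeating key of period 2 is used — shifts +12, +10 over and over.
Decoding yoyydi: y−12=m, o−10=e, y−12=m, y−10=o, d−12=r, i−10=y.

memory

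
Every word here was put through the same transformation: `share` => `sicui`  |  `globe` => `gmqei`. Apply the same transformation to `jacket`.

The shift increases by 1 at each position, starting from +0: 0, 1, 2, ….
For jacket: j+0=j, a+1=b, c+2=e, k+3=n, e+4=i, t+5=y.

jbeniy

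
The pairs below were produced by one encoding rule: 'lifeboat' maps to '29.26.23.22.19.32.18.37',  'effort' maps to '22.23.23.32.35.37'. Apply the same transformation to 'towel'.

l is letter #12 and maps to 29: an offset of 17. The number is (letter's place in the alphabet, a=1) + 17.
Applying it to towel: t=20→37, o=15→32, w=23→40, e=5→22, l=12→29.

37.32.40.22.29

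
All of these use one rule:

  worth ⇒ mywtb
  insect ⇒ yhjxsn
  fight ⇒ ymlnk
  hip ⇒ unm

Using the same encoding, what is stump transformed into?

urzyx

The output letters match the input read backwards, each shifted +5: worth reversed is htrow. The word is reversed, then every letter is shifted forward by 5.
On stump: reverse → pmuts; then shift: p+5=u, m+5=r, u+5=z, t+5=y, s+5=x.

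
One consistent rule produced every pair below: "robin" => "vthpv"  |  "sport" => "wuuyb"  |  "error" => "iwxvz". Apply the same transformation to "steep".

In robin: r→v is +4, o→t is +5, b→h is +6, i→p is +7 — the shift increases by 1 each position. Letter i (0-indexed) is shifted by i+4, so successive shifts are 4, 5, 6, ….
Applying it to steep: s+4=w, t+5=y, e+6=k, e+7=l, p+8=x.

wyklx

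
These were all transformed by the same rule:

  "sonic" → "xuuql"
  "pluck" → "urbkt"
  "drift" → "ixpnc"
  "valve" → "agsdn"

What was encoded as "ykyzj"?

In sonic: s→x is +5, o→u is +6, n→u is +7, i→q is +8 — the shift increases by 1 each position. Each letter shifts forward by (position + 5), i.e. 5, 6, 7, … — the shift grows by one for each successive letter.
Undoing it on ykyzj: y−5=t, k−6=e, y−7=r, z−8=r, j−9=a.

terra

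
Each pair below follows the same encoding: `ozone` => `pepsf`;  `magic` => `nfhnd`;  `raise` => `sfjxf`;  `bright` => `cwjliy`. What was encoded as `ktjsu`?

joint

A repeating key of period 2 is used — shifts +1, +5 over and over.
Decoding ktjsu: k−1=j, t−5=o, j−1=i, s−5=n, u−1=t.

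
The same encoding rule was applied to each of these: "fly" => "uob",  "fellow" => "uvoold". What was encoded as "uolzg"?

Each pair mirrors across the alphabet (f↔u, l↔o, y↔b): positions sum to 25. Letters are reflected about the middle of the alphabet (position → 25−position): Atbash.
Undoing it on uolzg: u↔f, o↔l, l↔o, z↔a, g↔t.

float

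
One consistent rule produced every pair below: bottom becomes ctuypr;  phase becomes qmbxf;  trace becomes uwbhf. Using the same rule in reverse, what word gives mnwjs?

liver

Shifts by position in bottom: pos 0: b→c (+1), pos 1: o→t (+5), pos 2: t→u (+1), pos 3: t→y (+5) — repeating every 2. It's a Vigenère-style cipher with numeric key [1,5]: position i shifts by key[i mod 2].
Reversing it on mnwjs: m−1=l, n−5=i, w−1=v, j−5=e, s−1=r.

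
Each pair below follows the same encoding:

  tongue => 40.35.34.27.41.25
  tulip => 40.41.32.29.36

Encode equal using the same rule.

25.37.41.21.32

t is letter #20 and maps to 40: an offset of 20. Letters become their 1-based position plus 20 (so a→21, b→22, …).
Applying it to equal: e=5→25, q=17→37, u=21→41, a=1→21, l=12→32.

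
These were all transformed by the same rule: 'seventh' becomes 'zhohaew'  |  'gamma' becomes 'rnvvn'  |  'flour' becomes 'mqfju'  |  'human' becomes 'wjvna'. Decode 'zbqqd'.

silly

s(18)→z(25) and e(4)→h(7) fit y≡5x+13 (mod 26); the inverse of 5 mod 26 is 21. Each letter's alphabet position (a=0..z=25) is mapped through 5·x+13 mod 26 — an affine cipher.
Undoing it on zbqqd: z(25)→21·(25−13)≡18=s; b(1)→21·(1−13)≡8=i; q(16)→21·(16−13)≡11=l; q(16)→21·(16−13)≡11=l; d(3)→21·(3−13)≡24=y (all mod 26).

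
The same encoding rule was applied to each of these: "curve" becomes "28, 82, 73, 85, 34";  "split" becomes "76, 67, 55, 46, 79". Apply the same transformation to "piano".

67, 46, 22, 61, 64

c(#3)→28 and u(#21)→82: differences scale by 3, so n = 3·pos + 19. With a=1..z=26, the number is 3·pos + 19.
Applying it to piano: p=16→67, i=9→46, a=1→22, n=14→61, o=15→64.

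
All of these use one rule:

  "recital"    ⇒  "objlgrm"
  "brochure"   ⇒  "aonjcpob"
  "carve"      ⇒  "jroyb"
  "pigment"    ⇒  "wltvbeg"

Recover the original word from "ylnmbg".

Treating letters as 0–25, the rule is x ↦ 9x + 17 (mod 26).
Undoing it on ylnmbg: y(24)→3·(24−17)≡21=v; l(11)→3·(11−17)≡8=i; n(13)→3·(13−17)≡14=o; m(12)→3·(12−17)≡11=l; b(1)→3·(1−17)≡4=e; g(6)→3·(6−17)≡19=t (all mod 26).

violet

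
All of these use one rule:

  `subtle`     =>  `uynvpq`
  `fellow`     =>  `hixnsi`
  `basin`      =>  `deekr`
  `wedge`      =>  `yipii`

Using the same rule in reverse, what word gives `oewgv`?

Shifts by position in subtle: pos 0: s→u (+2), pos 1: u→y (+4), pos 2: b→n (+12), pos 3: t→v (+2), pos 4: l→p (+4), pos 5: e→q (+12) — repeating every 3. A repeating key of period 3 is used — shifts +2, +4, +12 over and over.
Decoding oewgv: o−2=m, e−4=a, w−12=k, g−2=e, v−4=r.

maker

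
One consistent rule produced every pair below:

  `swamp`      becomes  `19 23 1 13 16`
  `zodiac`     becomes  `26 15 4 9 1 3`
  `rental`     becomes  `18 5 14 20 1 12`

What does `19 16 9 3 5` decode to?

spice

s is letter #19 and maps to 19: an offset of 0. Letters become their 1-indexed alphabet positions: a=1 … z=26.
Decoding 19 16 9 3 5: 19=s, 16=p, 9=i, 3=c, 5=e.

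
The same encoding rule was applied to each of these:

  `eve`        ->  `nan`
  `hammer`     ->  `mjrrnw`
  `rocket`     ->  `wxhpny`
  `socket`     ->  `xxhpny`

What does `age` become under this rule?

jln

The shift depends on letter class: consonant v→a is +5, but vowel e→n is +9. Vowels shift forward by 9 and consonants shift forward by 5.
For age: a(vowel)+9=j, g(cons)+5=l, e(vowel)+9=n.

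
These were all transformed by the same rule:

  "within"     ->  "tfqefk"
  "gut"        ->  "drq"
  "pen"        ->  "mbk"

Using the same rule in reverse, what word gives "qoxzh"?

Compare letters: w→t is +23, i→f is +23, t→q is +23 — a constant shift. Every letter moves 23 places later in the alphabet, wrapping around z→a.
Decoding qoxzh: q−23=t, o−23=r, x−23=a, z−23=c, h−23=k.

track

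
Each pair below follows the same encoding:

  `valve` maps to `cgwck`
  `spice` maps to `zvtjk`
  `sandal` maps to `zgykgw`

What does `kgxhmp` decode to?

damage

A repeating key of period 3 is used — shifts +7, +6, +11 over and over.
Decoding kgxhmp: k−7=d, g−6=a, x−11=m, h−7=a, m−6=g, p−11=e.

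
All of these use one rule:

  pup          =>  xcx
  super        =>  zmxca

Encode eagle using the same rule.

The output letters match the input read backwards, each shifted +8: pup reversed is pup. Read the word backwards and shift each letter +8.
For eagle: reverse → elgae; then shift: e+8=m, l+8=t, g+8=o, a+8=i, e+8=m.

mtoim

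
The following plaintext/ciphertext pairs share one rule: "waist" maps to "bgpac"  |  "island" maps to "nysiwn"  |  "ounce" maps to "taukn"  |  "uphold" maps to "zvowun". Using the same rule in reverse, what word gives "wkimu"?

rebel

Letter i (0-indexed) is shifted by i+5, so successive shifts are 5, 6, 7, ….
Undoing it on wkimu: w−5=r, k−6=e, i−7=b, m−8=e, u−9=l.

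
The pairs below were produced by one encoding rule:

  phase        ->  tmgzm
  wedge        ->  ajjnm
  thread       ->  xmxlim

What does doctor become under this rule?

In phase: p→t is +4, h→m is +5, a→g is +6, s→z is +7 — the shift increases by 1 each position. Each letter shifts forward by (position + 4), i.e. 4, 5, 6, … — the shift grows by one for each successive letter.
On doctor: d+4=h, o+5=t, c+6=i, t+7=a, o+8=w, r+9=a.

htiawa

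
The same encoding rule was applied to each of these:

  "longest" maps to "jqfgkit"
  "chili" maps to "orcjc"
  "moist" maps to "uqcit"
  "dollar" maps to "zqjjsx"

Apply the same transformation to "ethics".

ktrcoi

l(11)→j(9) and o(14)→q(16) fit y≡11x+18 (mod 26); the inverse of 11 mod 26 is 19. Treating letters as 0–25, the rule is x ↦ 11x + 18 (mod 26).
On ethics: e(4)→11·4+18≡10=k; t(19)→11·19+18≡19=t; h(7)→11·7+18≡17=r; i(8)→11·8+18≡2=c; c(2)→11·2+18≡14=o; s(18)→11·18+18≡8=i (all mod 26).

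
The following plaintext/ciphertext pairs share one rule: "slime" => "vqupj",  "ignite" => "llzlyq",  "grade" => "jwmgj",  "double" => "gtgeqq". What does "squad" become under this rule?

vvgdi

Shifts by position in slime: pos 0: s→v (+3), pos 1: l→q (+5), pos 2: i→u (+12), pos 3: m→p (+3), pos 4: e→j (+5) — repeating every 3. It's a Vigenère-style cipher with numeric key [3,5,12]: position i shifts by key[i mod 3].
On squad: s+3=v, q+5=v, u+12=g, a+3=d, d+5=i.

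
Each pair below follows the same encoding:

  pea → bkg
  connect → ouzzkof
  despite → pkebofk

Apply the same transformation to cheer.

The shift depends on letter class: consonant p→b is +12, but vowel e→k is +6. Two shifts are in play — +6 for a/e/i/o/u, +12 for every other letter.
On cheer: c(cons)+12=o, h(cons)+12=t, e(vowel)+6=k, e(vowel)+6=k, r(cons)+12=d.

otkkd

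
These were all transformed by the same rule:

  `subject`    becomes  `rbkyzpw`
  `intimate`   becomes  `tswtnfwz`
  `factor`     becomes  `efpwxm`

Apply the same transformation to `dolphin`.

s(18)→r(17) and u(20)→b(1) fit y≡5x+5 (mod 26); the inverse of 5 mod 26 is 21. Treating letters as 0–25, the rule is x ↦ 5x + 5 (mod 26).
Applying it to dolphin: d(3)→5·3+5≡20=u; o(14)→5·14+5≡23=x; l(11)→5·11+5≡8=i; p(15)→5·15+5≡2=c; h(7)→5·7+5≡14=o; i(8)→5·8+5≡19=t; n(13)→5·13+5≡18=s (all mod 26).

uxicots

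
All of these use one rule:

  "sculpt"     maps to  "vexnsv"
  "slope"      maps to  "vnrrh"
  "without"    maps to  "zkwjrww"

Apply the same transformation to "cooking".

Shifts by position in sculpt: pos 0: s→v (+3), pos 1: c→e (+2), pos 2: u→x (+3), pos 3: l→n (+2) — repeating every 2. A repeating key of period 2 is used — shifts +3, +2 over and over.
Applying it to cooking: c+3=f, o+2=q, o+3=r, k+2=m, i+3=l, n+2=p, g+3=j.

fqrmlpj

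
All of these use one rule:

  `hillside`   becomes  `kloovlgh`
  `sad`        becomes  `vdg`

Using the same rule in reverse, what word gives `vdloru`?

Each letter is shifted forward by 3 in the alphabet (a Caesar shift of +3).
Undoing it on vdloru: v−3=s, d−3=a, l−3=i, o−3=l, r−3=o, u−3=r.

sailor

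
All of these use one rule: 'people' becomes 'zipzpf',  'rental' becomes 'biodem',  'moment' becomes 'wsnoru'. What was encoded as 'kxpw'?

Shifts by position in people: pos 0: p→z (+10), pos 1: e→i (+4), pos 2: o→p (+1), pos 3: p→z (+10), pos 4: l→p (+4), pos 5: e→f (+1) — repeating every 3. It's a Vigenère-style cipher with numeric key [10,4,1]: position i shifts by key[i mod 3].
Reversing it on kxpw: k−10=a, x−4=t, p−1=o, w−10=m.

atom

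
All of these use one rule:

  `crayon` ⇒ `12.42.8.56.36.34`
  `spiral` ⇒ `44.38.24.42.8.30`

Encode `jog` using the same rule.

c(#3)→12 and r(#18)→42: differences scale by 2, so n = 2·pos + 6. With a=1..z=26, the number is 2·pos + 6.
Applying it to jog: j=10→26, o=15→36, g=7→20.

26.36.20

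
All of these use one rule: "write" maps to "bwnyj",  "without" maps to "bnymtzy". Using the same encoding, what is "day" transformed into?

ifd

It's a constant shift of +5 (ROT5).
For day: d+5=i, a+5=f, y+5=d.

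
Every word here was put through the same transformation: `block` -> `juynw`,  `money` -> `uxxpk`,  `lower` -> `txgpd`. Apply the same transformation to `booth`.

jxyet

In block: b→j is +8, l→u is +9, o→y is +10, c→n is +11 — the shift increases by 1 each position. Each letter shifts forward by (position + 8), i.e. 8, 9, 10, … — the shift grows by one for each successive letter.
For booth: b+8=j, o+9=x, o+10=y, t+11=e, h+12=t.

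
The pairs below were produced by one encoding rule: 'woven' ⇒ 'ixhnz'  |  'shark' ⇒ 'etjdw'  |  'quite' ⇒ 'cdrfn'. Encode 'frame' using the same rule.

The shift depends on letter class: consonant w→i is +12, but vowel o→x is +9. Two shifts are in play — +9 for a/e/i/o/u, +12 for every other letter.
Applying it to frame: f(cons)+12=r, r(cons)+12=d, a(vowel)+9=j, m(cons)+12=y, e(vowel)+9=n.

rdjyn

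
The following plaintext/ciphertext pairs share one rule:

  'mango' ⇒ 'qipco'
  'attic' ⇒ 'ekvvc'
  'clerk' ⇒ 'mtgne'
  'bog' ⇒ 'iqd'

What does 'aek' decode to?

icy

The output letters match the input read backwards, each shifted +2: mango reversed is ognam. Two steps: reverse the string, then apply a Caesar shift of +2.
Undoing it on aek: shift back: a−2=y, e−2=c, k−2=i → yci; then reverse → icy.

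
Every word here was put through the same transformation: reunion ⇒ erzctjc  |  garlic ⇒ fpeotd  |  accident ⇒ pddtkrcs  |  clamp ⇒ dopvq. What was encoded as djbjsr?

r(17)→e(4) and e(4)→r(17) fit y≡7x+15 (mod 26); the inverse of 7 mod 26 is 15. Each letter's alphabet position (a=0..z=25) is mapped through 7·x+15 mod 26 — an affine cipher.
Undoing it on djbjsr: d(3)→15·(3−15)≡2=c; j(9)→15·(9−15)≡14=o; b(1)→15·(1−15)≡24=y; j(9)→15·(9−15)≡14=o; s(18)→15·(18−15)≡19=t; r(17)→15·(17−15)≡4=e (all mod 26).

coyote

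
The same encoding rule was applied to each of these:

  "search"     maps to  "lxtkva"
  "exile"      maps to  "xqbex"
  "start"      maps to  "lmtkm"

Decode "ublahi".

Compare letters: s→l is +19, e→x is +19, a→t is +19 — a constant shift. Each letter is shifted forward by 19 in the alphabet (a Caesar shift of +19).
Reversing it on ublahi: u−19=b, b−19=i, l−19=s, a−19=h, h−19=o, i−19=p.

bishop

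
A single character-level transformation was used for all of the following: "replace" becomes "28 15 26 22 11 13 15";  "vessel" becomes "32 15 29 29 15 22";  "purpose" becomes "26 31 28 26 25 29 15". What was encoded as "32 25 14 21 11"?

r is letter #18 and maps to 28: an offset of 10. Each letter is replaced by its alphabet position (a=1..z=26) + 10.
Reversing it on 32 25 14 21 11: 32→(32−10)÷1=22=v, 25→(25−10)÷1=15=o, 14→(14−10)÷1=4=d, 21→(21−10)÷1=11=k, 11→(11−10)÷1=1=a.

vodka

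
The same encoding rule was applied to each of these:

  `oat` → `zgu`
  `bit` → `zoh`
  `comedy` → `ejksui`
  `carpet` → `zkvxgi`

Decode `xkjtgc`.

wander

The output letters match the input read backwards, each shifted +6: oat reversed is tao. The word is reversed, then every letter is shifted forward by 6.
Reversing it on xkjtgc: shift back: x−6=r, k−6=e, j−6=d, t−6=n, g−6=a, c−6=w → rednaw; then reverse → wander.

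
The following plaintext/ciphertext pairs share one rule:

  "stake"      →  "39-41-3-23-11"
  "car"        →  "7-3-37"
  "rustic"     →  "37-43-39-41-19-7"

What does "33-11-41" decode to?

pet

With a=1..z=26, the number is 2·pos + 1.
Decoding 33-11-41: 33→(33−1)÷2=16=p, 11→(11−1)÷2=5=e, 41→(41−1)÷2=20=t.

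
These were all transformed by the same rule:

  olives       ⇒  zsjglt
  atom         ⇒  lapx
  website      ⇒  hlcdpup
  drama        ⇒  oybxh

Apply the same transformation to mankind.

xhovpoo

Shifts by position in olives: pos 0: o→z (+11), pos 1: l→s (+7), pos 2: i→j (+1), pos 3: v→g (+11), pos 4: e→l (+7), pos 5: s→t (+1) — repeating every 3. A repeating key of period 3 is used — shifts +11, +7, +1 over and over.
For mankind: m+11=x, a+7=h, n+1=o, k+11=v, i+7=p, n+1=o, d+11=o.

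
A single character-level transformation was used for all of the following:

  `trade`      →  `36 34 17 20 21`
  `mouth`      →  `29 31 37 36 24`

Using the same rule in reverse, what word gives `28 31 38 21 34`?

t is letter #20 and maps to 36: an offset of 16. Each letter is replaced by its alphabet position (a=1..z=26) + 16.
Undoing it on 28 31 38 21 34: 28→(28−16)÷1=12=l, 31→(31−16)÷1=15=o, 38→(38−16)÷1=22=v, 21→(21−16)÷1=5=e, 34→(34−16)÷1=18=r.

lover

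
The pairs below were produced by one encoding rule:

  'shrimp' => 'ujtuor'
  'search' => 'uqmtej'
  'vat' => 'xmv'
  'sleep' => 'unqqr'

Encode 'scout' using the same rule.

ueagv

The shift depends on letter class: consonant s→u is +2, but vowel i→u is +12. Vowels shift forward by 12 and consonants shift forward by 2.
Applying it to scout: s(cons)+2=u, c(cons)+2=e, o(vowel)+12=a, u(vowel)+12=g, t(cons)+2=v.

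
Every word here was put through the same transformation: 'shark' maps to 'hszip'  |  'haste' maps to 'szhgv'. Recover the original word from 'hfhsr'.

Each pair mirrors across the alphabet (s↔h, h↔s, a↔z): positions sum to 25. Letters are reflected about the middle of the alphabet (position → 25−position): Atbash.
Reversing it on hfhsr: h↔s, f↔u, h↔s, s↔h, r↔i.

sushi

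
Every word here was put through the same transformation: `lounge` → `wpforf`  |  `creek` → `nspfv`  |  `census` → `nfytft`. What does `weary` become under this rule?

hflsj

Shifts by position in lounge: pos 0: l→w (+11), pos 1: o→p (+1), pos 2: u→f (+11), pos 3: n→o (+1) — repeating every 2. A repeating key of period 2 is used — shifts +11, +1 over and over.
For weary: w+11=h, e+1=f, a+11=l, r+1=s, y+11=j.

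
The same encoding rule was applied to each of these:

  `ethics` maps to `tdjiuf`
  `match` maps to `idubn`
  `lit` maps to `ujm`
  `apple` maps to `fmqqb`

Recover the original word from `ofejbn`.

The output letters match the input read backwards, each shifted +1: ethics reversed is scihte. The word is reversed, then every letter is shifted forward by 1.
Undoing it on ofejbn: shift back: o−1=n, f−1=e, e−1=d, j−1=i, b−1=a, n−1=m → nediam; then reverse → maiden.

maiden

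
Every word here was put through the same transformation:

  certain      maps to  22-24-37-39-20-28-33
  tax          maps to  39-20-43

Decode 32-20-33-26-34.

c is letter #3 and maps to 22: an offset of 19. Each letter is replaced by its alphabet position (a=1..z=26) + 19.
Undoing it on 32-20-33-26-34: 32→(32−19)÷1=13=m, 20→(20−19)÷1=1=a, 33→(33−19)÷1=14=n, 26→(26−19)÷1=7=g, 34→(34−19)÷1=15=o.

mango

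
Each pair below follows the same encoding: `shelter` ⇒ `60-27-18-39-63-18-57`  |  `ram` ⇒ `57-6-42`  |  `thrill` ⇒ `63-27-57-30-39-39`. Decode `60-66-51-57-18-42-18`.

s(#19)→60 and h(#8)→27: differences scale by 3, so n = 3·pos + 3. Each letter becomes 3×(its alphabet position, a=1..z=26) + 3.
Reversing it on 60-66-51-57-18-42-18: 60→(60−3)÷3=19=s, 66→(66−3)÷3=21=u, 51→(51−3)÷3=16=p, 57→(57−3)÷3=18=r, 18→(18−3)÷3=5=e, 42→(42−3)÷3=13=m, 18→(18−3)÷3=5=e.

supreme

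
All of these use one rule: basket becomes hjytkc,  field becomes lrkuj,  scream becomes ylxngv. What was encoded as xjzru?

ratio

Shifts by position in basket: pos 0: b→h (+6), pos 1: a→j (+9), pos 2: s→y (+6), pos 3: k→t (+9) — repeating every 2. The shifts repeat in a cycle of length 2: positions 0,1,… shift by +6, +9, then the pattern repeats.
Reversing it on xjzru: x−6=r, j−9=a, z−6=t, r−9=i, u−6=o.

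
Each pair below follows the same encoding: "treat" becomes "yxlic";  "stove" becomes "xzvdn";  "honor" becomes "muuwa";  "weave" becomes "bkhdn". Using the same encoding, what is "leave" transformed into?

In treat: t→y is +5, r→x is +6, e→l is +7, a→i is +8 — the shift increases by 1 each position. Letter i (0-indexed) is shifted by i+5, so successive shifts are 5, 6, 7, ….
On leave: l+5=q, e+6=k, a+7=h, v+8=d, e+9=n.

qkhdn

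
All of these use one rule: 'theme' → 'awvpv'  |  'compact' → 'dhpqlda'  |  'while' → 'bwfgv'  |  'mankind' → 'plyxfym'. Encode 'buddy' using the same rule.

ujmmt

This is an affine cipher: with a=0,…,z=25, each position x becomes (9x+11) mod 26.
For buddy: b(1)→9·1+11≡20=u; u(20)→9·20+11≡9=j; d(3)→9·3+11≡12=m; d(3)→9·3+11≡12=m; y(24)→9·24+11≡19=t (all mod 26).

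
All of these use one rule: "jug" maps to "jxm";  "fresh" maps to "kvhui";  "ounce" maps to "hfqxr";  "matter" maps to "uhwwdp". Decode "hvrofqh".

enclose

The word is reversed, then every letter is shifted forward by 3.
Reversing it on hvrofqh: shift back: h−3=e, v−3=s, r−3=o, o−3=l, f−3=c, q−3=n, h−3=e → esolcne; then reverse → enclose.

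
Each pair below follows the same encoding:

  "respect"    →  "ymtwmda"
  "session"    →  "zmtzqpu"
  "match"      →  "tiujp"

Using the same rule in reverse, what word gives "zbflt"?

steel

Shifts by position in respect: pos 0: r→y (+7), pos 1: e→m (+8), pos 2: s→t (+1), pos 3: p→w (+7), pos 4: e→m (+8), pos 5: c→d (+1) — repeating every 3. It's a Vigenère-style cipher with numeric key [7,8,1]: position i shifts by key[i mod 3].
Reversing it on zbflt: z−7=s, b−8=t, f−1=e, l−7=e, t−8=l.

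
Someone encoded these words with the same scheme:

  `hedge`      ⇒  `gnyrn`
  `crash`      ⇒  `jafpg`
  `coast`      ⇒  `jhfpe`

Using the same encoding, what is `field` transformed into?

This is an affine cipher: with a=0,…,z=25, each position x becomes (15x+5) mod 26.
Applying it to field: f(5)→15·5+5≡2=c; i(8)→15·8+5≡21=v; e(4)→15·4+5≡13=n; l(11)→15·11+5≡14=o; d(3)→15·3+5≡24=y (all mod 26).

cvnoy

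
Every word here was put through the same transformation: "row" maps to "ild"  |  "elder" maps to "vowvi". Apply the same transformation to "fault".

Each pair mirrors across the alphabet (r↔i, o↔l, w↔d): positions sum to 25. This is the alphabet-reversal cipher (Atbash): a becomes z, b becomes y, etc.
Applying it to fault: f↔u, a↔z, u↔f, l↔o, t↔g.

uzfog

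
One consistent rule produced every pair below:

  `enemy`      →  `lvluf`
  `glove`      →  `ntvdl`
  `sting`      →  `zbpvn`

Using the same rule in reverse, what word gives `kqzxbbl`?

Shifts by position in enemy: pos 0: e→l (+7), pos 1: n→v (+8), pos 2: e→l (+7), pos 3: m→u (+8) — repeating every 2. The shifts repeat in a cycle of length 2: positions 0,1,… shift by +7, +8, then the pattern repeats.
Reversing it on kqzxbbl: k−7=d, q−8=i, z−7=s, x−8=p, b−7=u, b−8=t, l−7=e.

dispute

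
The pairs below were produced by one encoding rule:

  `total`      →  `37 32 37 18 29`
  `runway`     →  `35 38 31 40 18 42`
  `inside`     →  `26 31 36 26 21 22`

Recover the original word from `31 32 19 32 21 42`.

t is letter #20 and maps to 37: an offset of 17. Letters become their 1-based position plus 17 (so a→18, b→19, …).
Undoing it on 31 32 19 32 21 42: 31→(31−17)÷1=14=n, 32→(32−17)÷1=15=o, 19→(19−17)÷1=2=b, 32→(32−17)÷1=15=o, 21→(21−17)÷1=4=d, 42→(42−17)÷1=25=y.

nobody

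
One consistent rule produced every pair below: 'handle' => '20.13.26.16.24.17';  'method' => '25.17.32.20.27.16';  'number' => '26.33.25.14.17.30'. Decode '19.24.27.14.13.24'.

h is letter #8 and maps to 20: an offset of 12. Each letter is replaced by its alphabet position (a=1..z=26) + 12.
Decoding 19.24.27.14.13.24: 19→(19−12)÷1=7=g, 24→(24−12)÷1=12=l, 27→(27−12)÷1=15=o, 14→(14−12)÷1=2=b, 13→(13−12)÷1=1=a, 24→(24−12)÷1=12=l.

global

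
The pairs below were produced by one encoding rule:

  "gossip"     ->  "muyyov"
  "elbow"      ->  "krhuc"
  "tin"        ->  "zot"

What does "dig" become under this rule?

jom

Compare letters: g→m is +6, o→u is +6, s→y is +6 — a constant shift. Each letter is shifted forward by 6 in the alphabet (a Caesar shift of +6).
Applying it to dig: d+6=j, i+6=o, g+6=m.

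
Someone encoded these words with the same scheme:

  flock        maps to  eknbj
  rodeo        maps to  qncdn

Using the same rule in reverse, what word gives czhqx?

Compare letters: f→e is +25, l→k is +25, o→n is +25 — a constant shift. Every letter moves 25 places later in the alphabet, wrapping around z→a.
Reversing it on czhqx: c−25=d, z−25=a, h−25=i, q−25=r, x−25=y.

dairy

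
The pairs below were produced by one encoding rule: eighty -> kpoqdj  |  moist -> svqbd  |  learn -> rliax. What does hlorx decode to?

begin

In eighty: e→k is +6, i→p is +7, g→o is +8, h→q is +9 — the shift increases by 1 each position. Letter i (0-indexed) is shifted by i+6, so successive shifts are 6, 7, 8, ….
Reversing it on hlorx: h−6=b, l−7=e, o−8=g, r−9=i, x−10=n.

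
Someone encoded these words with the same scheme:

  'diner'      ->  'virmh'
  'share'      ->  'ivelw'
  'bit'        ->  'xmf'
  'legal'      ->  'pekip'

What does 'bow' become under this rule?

The output letters match the input read backwards, each shifted +4: diner reversed is renid. Read the word backwards and shift each letter +4.
Applying it to bow: reverse → wob; then shift: w+4=a, o+4=s, b+4=f.

asf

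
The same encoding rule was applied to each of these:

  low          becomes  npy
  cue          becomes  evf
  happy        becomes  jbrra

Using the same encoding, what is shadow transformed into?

The shift depends on letter class: consonant l→n is +2, but vowel o→p is +1. Vowels shift forward by 1 and consonants shift forward by 2.
On shadow: s(cons)+2=u, h(cons)+2=j, a(vowel)+1=b, d(cons)+2=f, o(vowel)+1=p, w(cons)+2=y.

ujbfpy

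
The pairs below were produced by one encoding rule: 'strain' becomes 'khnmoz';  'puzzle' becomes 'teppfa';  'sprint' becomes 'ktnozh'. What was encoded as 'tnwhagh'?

protect

s(18)→k(10) and t(19)→h(7) fit y≡23x+12 (mod 26); the inverse of 23 mod 26 is 17. Each letter's alphabet position (a=0..z=25) is mapped through 23·x+12 mod 26 — an affine cipher.
Reversing it on tnwhagh: t(19)→17·(19−12)≡15=p; n(13)→17·(13−12)≡17=r; w(22)→17·(22−12)≡14=o; h(7)→17·(7−12)≡19=t; a(0)→17·(0−12)≡4=e; g(6)→17·(6−12)≡2=c; h(7)→17·(7−12)≡19=t (all mod 26).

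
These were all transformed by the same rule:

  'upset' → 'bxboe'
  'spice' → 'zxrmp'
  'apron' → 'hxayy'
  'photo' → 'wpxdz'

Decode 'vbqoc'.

other

In upset: u→b is +7, p→x is +8, s→b is +9, e→o is +10 — the shift increases by 1 each position. The shift increases by 1 at each position, starting from +7: 7, 8, 9, ….
Decoding vbqoc: v−7=o, b−8=t, q−9=h, o−10=e, c−11=r.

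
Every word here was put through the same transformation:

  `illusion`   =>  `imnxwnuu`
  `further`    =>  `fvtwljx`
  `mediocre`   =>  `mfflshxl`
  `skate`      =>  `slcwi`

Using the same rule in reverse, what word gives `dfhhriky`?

defender

The shift increases by 1 at each position, starting from +0: 0, 1, 2, ….
Decoding dfhhriky: d−0=d, f−1=e, h−2=f, h−3=e, r−4=n, i−5=d, k−6=e, y−7=r.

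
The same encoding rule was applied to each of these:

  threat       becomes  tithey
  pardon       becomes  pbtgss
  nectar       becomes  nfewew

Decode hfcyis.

heaven

In threat: t→t is +0, h→i is +1, r→t is +2, e→h is +3 — the shift increases by 1 each position. Each letter shifts forward by its position index (0, 1, 2, …) — the shift grows by one for each successive letter.
Undoing it on hfcyis: h−0=h, f−1=e, c−2=a, y−3=v, i−4=e, s−5=n.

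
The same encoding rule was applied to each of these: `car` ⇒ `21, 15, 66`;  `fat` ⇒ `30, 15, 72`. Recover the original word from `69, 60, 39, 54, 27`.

spine

The formula is n = 3×(alphabet index, a=1) + 12.
Reversing it on 69, 60, 39, 54, 27: 69→(69−12)÷3=19=s, 60→(60−12)÷3=16=p, 39→(39−12)÷3=9=i, 54→(54−12)÷3=14=n, 27→(27−12)÷3=5=e.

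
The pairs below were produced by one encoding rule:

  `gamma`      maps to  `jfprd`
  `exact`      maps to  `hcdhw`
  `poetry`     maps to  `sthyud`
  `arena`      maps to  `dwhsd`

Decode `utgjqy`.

Shifts by position in gamma: pos 0: g→j (+3), pos 1: a→f (+5), pos 2: m→p (+3), pos 3: m→r (+5) — repeating every 2. It's a Vigenère-style cipher with numeric key [3,5]: position i shifts by key[i mod 2].
Decoding utgjqy: u−3=r, t−5=o, g−3=d, j−5=e, q−3=n, y−5=t.

rodent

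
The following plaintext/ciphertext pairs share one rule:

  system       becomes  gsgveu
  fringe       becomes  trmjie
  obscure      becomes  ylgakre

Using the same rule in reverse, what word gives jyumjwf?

s(18)→g(6) and y(24)→s(18) fit y≡15x+22 (mod 26); the inverse of 15 mod 26 is 7. Treating letters as 0–25, the rule is x ↦ 15x + 22 (mod 26).
Undoing it on jyumjwf: j(9)→7·(9−22)≡13=n; y(24)→7·(24−22)≡14=o; u(20)→7·(20−22)≡12=m; m(12)→7·(12−22)≡8=i; j(9)→7·(9−22)≡13=n; w(22)→7·(22−22)≡0=a; f(5)→7·(5−22)≡11=l (all mod 26).

nominal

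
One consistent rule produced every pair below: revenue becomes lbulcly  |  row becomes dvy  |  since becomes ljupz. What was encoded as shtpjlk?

decimal

The output letters match the input read backwards, each shifted +7: revenue reversed is eunever. The word is reversed, then every letter is shifted forward by 7.
Undoing it on shtpjlk: shift back: s−7=l, h−7=a, t−7=m, p−7=i, j−7=c, l−7=e, k−7=d → lamiced; then reverse → decimal.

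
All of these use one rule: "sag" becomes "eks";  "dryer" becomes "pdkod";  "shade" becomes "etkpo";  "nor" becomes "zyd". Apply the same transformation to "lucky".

xeowk

The shift depends on letter class: consonant s→e is +12, but vowel a→k is +10. Vowels shift forward by 10 and consonants shift forward by 12.
Applying it to lucky: l(cons)+12=x, u(vowel)+10=e, c(cons)+12=o, k(cons)+12=w, y(cons)+12=k.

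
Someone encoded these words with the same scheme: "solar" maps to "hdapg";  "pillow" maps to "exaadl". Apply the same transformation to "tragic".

Compare letters: s→h is +15, o→d is +15, l→a is +15 — a constant shift. Each letter is shifted forward by 15 in the alphabet (a Caesar shift of +15).
On tragic: t+15=i, r+15=g, a+15=p, g+15=v, i+15=x, c+15=r.

igpvxr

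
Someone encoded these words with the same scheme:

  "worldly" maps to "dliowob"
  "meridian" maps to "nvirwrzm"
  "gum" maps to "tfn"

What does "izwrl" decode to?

radio

This is the alphabet-reversal cipher (Atbash): a becomes z, b becomes y, etc.
Reversing it on izwrl: i↔r, z↔a, w↔d, r↔i, l↔o.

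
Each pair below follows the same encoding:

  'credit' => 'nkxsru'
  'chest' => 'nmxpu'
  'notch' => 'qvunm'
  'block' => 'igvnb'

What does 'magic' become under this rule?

c(2)→n(13) and r(17)→k(10) fit y≡5x+3 (mod 26); the inverse of 5 mod 26 is 21. This is an affine cipher: with a=0,…,z=25, each position x becomes (5x+3) mod 26.
On magic: m(12)→5·12+3≡11=l; a(0)→5·0+3≡3=d; g(6)→5·6+3≡7=h; i(8)→5·8+3≡17=r; c(2)→5·2+3≡13=n (all mod 26).

ldhrn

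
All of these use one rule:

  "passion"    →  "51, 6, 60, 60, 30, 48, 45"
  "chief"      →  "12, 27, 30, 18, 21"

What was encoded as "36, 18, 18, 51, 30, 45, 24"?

Each letter becomes 3×(its alphabet position, a=1..z=26) + 3.
Reversing it on 36, 18, 18, 51, 30, 45, 24: 36→(36−3)÷3=11=k, 18→(18−3)÷3=5=e, 18→(18−3)÷3=5=e, 51→(51−3)÷3=16=p, 30→(30−3)÷3=9=i, 45→(45−3)÷3=14=n, 24→(24−3)÷3=7=g.

keeping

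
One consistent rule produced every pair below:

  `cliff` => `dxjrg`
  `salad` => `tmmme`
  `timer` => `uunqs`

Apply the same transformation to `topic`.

uaqud

Shifts by position in cliff: pos 0: c→d (+1), pos 1: l→x (+12), pos 2: i→j (+1), pos 3: f→r (+12) — repeating every 2. It's a Vigenère-style cipher with numeric key [1,12]: position i shifts by key[i mod 2].
On topic: t+1=u, o+12=a, p+1=q, i+12=u, c+1=d.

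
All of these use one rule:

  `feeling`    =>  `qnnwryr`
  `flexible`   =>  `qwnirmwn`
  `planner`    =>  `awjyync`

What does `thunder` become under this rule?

The rule splits by letter class: vowels +9, consonants +11.
Applying it to thunder: t(cons)+11=e, h(cons)+11=s, u(vowel)+9=d, n(cons)+11=y, d(cons)+11=o, e(vowel)+9=n, r(cons)+11=c.

esdyonc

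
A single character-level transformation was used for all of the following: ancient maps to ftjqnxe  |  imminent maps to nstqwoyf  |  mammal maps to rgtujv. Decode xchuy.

In ancient: a→f is +5, n→t is +6, c→j is +7, i→q is +8 — the shift increases by 1 each position. Each letter shifts forward by (position + 5), i.e. 5, 6, 7, … — the shift grows by one for each successive letter.
Reversing it on xchuy: x−5=s, c−6=w, h−7=a, u−8=m, y−9=p.

swamp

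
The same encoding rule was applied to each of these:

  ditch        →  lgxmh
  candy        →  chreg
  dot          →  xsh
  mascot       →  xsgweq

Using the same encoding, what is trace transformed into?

Read the word backwards and shift each letter +4.
On trace: reverse → ecart; then shift: e+4=i, c+4=g, a+4=e, r+4=v, t+4=x.

igevx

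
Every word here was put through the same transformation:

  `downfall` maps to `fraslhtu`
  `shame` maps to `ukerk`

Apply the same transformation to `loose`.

nrsxk

Letter i (0-indexed) is shifted by i+2, so successive shifts are 2, 3, 4, ….
On loose: l+2=n, o+3=r, o+4=s, s+5=x, e+6=k.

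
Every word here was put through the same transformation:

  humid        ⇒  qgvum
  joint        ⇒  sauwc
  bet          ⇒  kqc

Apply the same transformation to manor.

The shift depends on letter class: consonant h→q is +9, but vowel u→g is +12. Vowels shift forward by 12 and consonants shift forward by 9.
For manor: m(cons)+9=v, a(vowel)+12=m, n(cons)+9=w, o(vowel)+12=a, r(cons)+9=a.

vmwaa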